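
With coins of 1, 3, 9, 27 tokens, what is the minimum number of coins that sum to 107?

9

107 = 3×27 + 2×9 + 2×3 + 2×1
Total coins = 3 + 2 + 2 + 2 = 9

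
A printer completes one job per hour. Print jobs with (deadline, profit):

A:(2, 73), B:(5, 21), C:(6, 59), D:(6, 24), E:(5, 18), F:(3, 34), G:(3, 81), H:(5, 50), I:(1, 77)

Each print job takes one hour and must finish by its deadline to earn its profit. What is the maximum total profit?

364

Take jobs in profit order; each goes to the latest open slot no later than its deadline.
By profit: G(d3,81), I(d1,77), A(d2,73), C(d6,59), H(d5,50), F(d3,34), D(d6,24), B(d5,21), E(d5,18)
G→slot 3; I→slot 1; A→slot 2; C→slot 6; H→slot 5; F skipped; D→slot 4; B skipped; E skipped.
Profit = 77 + 73 + 81 + 24 + 50 + 59 = 364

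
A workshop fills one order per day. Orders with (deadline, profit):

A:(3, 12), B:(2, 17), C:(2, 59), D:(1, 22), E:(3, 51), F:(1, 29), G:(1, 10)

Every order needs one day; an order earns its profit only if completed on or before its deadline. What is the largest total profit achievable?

Take jobs in profit order; each goes to the latest open slot no later than its deadline.
Profit order: C=59 E=51 F=29 D=22 B=17 A=12 G=10
Assign: C→slot 2, E→slot 3, F→slot 1, D skipped, B skipped, A skipped, G skipped.
Slots: [1:F] [2:C] [3:E]
Profit = 29 + 59 + 51 = 139

139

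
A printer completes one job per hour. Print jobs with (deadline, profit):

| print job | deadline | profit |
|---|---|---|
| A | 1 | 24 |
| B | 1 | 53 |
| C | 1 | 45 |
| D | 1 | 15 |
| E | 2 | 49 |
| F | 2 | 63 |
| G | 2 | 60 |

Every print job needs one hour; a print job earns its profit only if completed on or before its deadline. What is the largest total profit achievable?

By profit: F(d2,63), G(d2,60), B(d1,53), E(d2,49), C(d1,45), A(d1,24), D(d1,15)
F→slot 2; G→slot 1; B skipped; E skipped; C skipped; A skipped; D skipped.
Profit = 60 + 63 = 123

123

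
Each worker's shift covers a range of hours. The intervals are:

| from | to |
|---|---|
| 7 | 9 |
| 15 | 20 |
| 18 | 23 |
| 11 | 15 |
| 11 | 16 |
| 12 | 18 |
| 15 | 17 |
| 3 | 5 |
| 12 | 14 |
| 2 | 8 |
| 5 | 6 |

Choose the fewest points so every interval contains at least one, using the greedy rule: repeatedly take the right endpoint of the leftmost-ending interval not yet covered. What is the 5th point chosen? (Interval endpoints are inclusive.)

23

By right end: [3,5]  [5,6]  [2,8]  [7,9]  [12,14]  [11,15]  [11,16]  [15,17]  [12,18]  [15,20]  [18,23]
[3,5] uncovered → point at 5; [7,9] uncovered → point at 9; [12,14] uncovered → point at 14; [15,17] uncovered → point at 17; [18,23] uncovered → point at 23.
Points: 5, 9, 14, 17, 23 (5 total).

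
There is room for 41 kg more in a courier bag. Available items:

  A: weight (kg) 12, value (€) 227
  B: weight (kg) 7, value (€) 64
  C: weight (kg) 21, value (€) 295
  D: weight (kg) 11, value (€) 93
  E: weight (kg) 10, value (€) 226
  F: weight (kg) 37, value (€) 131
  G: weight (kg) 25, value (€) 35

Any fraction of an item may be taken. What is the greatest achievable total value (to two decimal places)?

719.90

Sort by value per unit weight and fill in that order.
Ratios (sorted): E 22.60, A 18.92, C 14.05, B 9.14, D 8.45, F 3.54, G 1.40
take E (10 @ 226); take A (12 @ 227); take 19/21 of C → 266.90. Capacity used 41/41.
Total value = 719.90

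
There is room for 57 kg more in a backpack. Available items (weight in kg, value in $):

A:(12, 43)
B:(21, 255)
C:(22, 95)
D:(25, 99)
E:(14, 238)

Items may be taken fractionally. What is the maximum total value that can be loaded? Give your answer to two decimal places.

588.00

Greedy by value/weight ratio, highest first.
Ratios (sorted): E 17.00, B 12.14, C 4.32, D 3.96, A 3.58
take E (14 @ 238); take B (21 @ 255); take C (22 @ 95). Capacity used 57/57.
Total value = 588.00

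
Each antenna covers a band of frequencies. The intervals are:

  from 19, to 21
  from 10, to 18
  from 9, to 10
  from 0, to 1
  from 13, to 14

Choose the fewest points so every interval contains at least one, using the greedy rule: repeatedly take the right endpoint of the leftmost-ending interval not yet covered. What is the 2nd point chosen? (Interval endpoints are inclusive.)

10

By right end: [0,1]  [9,10]  [13,14]  [10,18]  [19,21]
[0,1] uncovered → point at 1; [9,10] uncovered → point at 10; [13,14] uncovered → point at 14; [19,21] uncovered → point at 21.
Points: 1, 10, 14, 21 (4 total).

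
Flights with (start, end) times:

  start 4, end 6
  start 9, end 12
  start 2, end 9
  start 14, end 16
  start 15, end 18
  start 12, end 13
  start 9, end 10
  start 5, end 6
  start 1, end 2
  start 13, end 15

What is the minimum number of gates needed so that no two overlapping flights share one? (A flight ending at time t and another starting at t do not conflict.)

Events (time:±→running): 1:+→1 2:-→0 2:+→1 4:+→2 5:+→3 … peak 3.

3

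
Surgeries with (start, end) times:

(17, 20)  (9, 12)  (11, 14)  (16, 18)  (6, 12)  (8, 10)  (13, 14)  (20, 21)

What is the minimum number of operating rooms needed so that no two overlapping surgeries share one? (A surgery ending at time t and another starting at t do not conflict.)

3

Count concurrent intervals with a sweep; the peak is the room count.
Events (time:±→running): 6:+→1 8:+→2 9:+→3 … peak 3.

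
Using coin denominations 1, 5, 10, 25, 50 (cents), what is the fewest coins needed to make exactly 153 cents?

6

153 − 3×50→3 − 3×1→0
Total coins = 3 + 3 = 6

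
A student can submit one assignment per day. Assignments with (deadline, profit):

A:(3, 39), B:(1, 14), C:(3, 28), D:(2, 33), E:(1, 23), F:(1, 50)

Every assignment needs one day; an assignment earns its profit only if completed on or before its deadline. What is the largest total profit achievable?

Sort by profit descending; place each in the latest free slot ≤ its deadline.
By profit: F(d1,50), A(d3,39), D(d2,33), C(d3,28), E(d1,23), B(d1,14)
F→slot 1; A→slot 3; D→slot 2; C skipped; E skipped; B skipped.
Profit = 50 + 33 + 39 = 122

122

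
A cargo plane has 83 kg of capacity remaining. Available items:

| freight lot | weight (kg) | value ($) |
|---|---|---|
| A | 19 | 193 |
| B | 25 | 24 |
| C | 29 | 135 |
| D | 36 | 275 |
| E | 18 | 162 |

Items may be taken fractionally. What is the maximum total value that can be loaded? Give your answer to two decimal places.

Ratios (sorted): A 10.16, E 9.00, D 7.64, C 4.66, B 0.96
take A (19 @ 193); take E (18 @ 162); take D (36 @ 275); take 10/29 of C → 46.55. Capacity used 83/83.
Total value = 676.55

676.55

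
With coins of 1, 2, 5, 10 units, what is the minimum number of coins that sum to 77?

77 − 7×10→7 − 1×5→2 − 1×2→0
Total coins = 7 + 1 + 1 = 9

9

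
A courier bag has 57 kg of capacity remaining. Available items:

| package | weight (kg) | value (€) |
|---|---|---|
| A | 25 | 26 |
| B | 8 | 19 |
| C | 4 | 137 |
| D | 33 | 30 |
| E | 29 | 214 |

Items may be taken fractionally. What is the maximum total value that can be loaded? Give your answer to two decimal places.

386.64

Sort by value per unit weight and fill in that order.
Order: C (137/4=34.25) > E (214/29=7.38) > B (19/8=2.38) > A (26/25=1.04) > D (30/33=0.91)
Fill: take C (4 @ 137) → take E (29 @ 214) → take B (8 @ 19) → take 16/25 of A → 16.64; 57/57 used.
Total value = 386.64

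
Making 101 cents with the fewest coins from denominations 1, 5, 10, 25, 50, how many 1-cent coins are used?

101 − 2×50→1 − 1×1→0
Count of 1: 1

1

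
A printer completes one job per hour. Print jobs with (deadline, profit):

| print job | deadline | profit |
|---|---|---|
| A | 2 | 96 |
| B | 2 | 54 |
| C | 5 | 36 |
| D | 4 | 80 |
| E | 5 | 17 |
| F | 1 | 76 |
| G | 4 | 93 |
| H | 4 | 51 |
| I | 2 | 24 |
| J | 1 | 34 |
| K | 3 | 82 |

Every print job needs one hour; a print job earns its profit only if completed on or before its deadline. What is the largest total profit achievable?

Profit order: A=96 G=93 K=82 D=80 F=76 B=54 H=51 C=36 J=34 I=24 E=17
Assign: A→slot 2, G→slot 4, K→slot 3, D→slot 1, F skipped, B skipped, H skipped, C→slot 5, J skipped, I skipped, E skipped.
Slots: [1:D] [2:A] [3:K] [4:G] [5:C]
Profit = 80 + 96 + 82 + 93 + 36 = 387

387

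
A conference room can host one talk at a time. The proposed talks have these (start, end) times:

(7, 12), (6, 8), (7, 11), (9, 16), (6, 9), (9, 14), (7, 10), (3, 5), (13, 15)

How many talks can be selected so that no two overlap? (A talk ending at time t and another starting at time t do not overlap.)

3

Sorted by end: (3,5)  (6,8)  (6,9)  (7,10)  (7,11)  (7,12)  (9,14)  (13,15)  (9,16)
take (3,5); take (6,8); skip (7,11); take (9,14).
Selected 3 talks.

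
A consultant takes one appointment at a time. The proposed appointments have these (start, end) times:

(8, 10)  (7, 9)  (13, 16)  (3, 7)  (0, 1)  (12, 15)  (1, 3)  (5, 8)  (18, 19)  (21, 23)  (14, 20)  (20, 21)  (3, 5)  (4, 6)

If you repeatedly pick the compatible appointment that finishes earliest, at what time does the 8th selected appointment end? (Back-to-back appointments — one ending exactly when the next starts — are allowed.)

Order by finish time; keep every interval that doesn't clash with the previous kept one.
By end time: (0,1), (1,3), (3,5), (4,6), (3,7), (5,8), (7,9), (8,10), (12,15), (13,16), (18,19), (14,20), (20,21), (21,23).
Pick (0,1); next start ≥ 1 → (1,3); next start ≥ 3 → (3,5); next start ≥ 5 → (5,8); next start ≥ 8 → (8,10); next start ≥ 10 → (12,15); next start ≥ 15 → (18,19); next start ≥ 19 → (20,21); next start ≥ 21 → (21,23).
Selected: (0,1) (1,3) (3,5) (5,8) (8,10) (12,15) (18,19) (20,21) (21,23)

21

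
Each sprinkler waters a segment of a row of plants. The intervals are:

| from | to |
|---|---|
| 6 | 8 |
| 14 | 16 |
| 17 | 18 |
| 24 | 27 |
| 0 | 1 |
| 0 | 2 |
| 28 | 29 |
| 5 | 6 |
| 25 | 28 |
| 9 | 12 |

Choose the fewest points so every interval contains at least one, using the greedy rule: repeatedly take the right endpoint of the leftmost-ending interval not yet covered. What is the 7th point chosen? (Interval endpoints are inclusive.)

Sort by right endpoint; whenever an interval is uncovered, place a point at its right end.
Sorted: [0,1] [0,2] [5,6] [6,8] [9,12] [14,16] [17,18] [24,27] [25,28] [28,29]
{[0,1],[0,2]} hit by 1; {[5,6],[6,8]} hit by 6; {[9,12]} hit by 12; {[14,16]} hit by 16; {[17,18]} hit by 18; {[24,27],[25,28]} hit by 27; {[28,29]} hit by 29.
Points: 1, 6, 12, 16, 18, 27, 29 (7 total).

29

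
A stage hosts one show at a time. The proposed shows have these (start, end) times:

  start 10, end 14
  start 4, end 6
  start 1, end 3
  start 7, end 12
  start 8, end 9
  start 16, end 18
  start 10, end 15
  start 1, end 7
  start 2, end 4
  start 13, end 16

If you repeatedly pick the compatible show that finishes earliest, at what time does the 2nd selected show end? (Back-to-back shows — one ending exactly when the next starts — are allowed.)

6

Sorted by end: (1,3)  (2,4)  (4,6)  (1,7)  (8,9)  (7,12)  (10,14)  (10,15)  (13,16)  (16,18)
take (1,3); take (4,6); take (8,9); take (10,14); skip (13,16); take (16,18).
Selected: (1,3) (4,6) (8,9) (10,14) (16,18)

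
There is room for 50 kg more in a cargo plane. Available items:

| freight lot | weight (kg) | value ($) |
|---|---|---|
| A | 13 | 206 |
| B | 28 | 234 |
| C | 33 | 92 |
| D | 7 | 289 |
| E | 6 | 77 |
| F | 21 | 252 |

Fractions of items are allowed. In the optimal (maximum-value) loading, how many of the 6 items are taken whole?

Sort by value per unit weight and fill in that order.
Order: D (289/7=41.29) > A (206/13=15.85) > E (77/6=12.83) > F (252/21=12.00) > B (234/28=8.36) > C (92/33=2.79)
Fill: take D (7 @ 289) → take A (13 @ 206) → take E (6 @ 77) → take F (21 @ 252) → take 3/28 of B → 25.07; 50/50 used.
4 item(s) taken whole; one partial (take 3/28 of B).

4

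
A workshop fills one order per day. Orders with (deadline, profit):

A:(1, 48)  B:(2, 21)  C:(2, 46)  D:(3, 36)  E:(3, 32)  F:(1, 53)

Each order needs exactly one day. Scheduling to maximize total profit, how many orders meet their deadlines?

3

Take jobs in profit order; each goes to the latest open slot no later than its deadline.
By profit: F(d1,53), A(d1,48), C(d2,46), D(d3,36), E(d3,32), B(d2,21)
F→slot 1; A skipped; C→slot 2; D→slot 3; E skipped; B skipped.
3 of 6 scheduled.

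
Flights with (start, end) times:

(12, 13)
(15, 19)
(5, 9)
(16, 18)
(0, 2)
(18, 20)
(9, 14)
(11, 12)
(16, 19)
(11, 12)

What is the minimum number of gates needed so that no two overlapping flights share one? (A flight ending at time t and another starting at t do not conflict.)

3

The answer is the maximum number of intervals overlapping at any instant.
Events (time:±→running): 0:+→1 2:-→0 5:+→1 9:-→0 9:+→1 11:+→2 11:+→3 … peak 3.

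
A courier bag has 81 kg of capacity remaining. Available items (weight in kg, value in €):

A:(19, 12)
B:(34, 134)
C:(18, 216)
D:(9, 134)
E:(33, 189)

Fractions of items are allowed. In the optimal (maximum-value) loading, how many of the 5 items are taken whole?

Ratios (sorted): D 14.89, C 12.00, E 5.73, B 3.94, A 0.63
take D (9 @ 134); take C (18 @ 216); take E (33 @ 189); take 21/34 of B → 82.76. Capacity used 81/81.
3 item(s) taken whole; one partial (take 21/34 of B).

3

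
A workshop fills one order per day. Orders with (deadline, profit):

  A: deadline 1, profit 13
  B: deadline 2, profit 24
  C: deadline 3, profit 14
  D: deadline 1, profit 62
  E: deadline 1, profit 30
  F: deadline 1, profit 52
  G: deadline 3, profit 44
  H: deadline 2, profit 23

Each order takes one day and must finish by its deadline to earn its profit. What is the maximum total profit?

130

Sort by profit descending; place each in the latest free slot ≤ its deadline.
By profit: D(d1,62), F(d1,52), G(d3,44), E(d1,30), B(d2,24), H(d2,23), C(d3,14), A(d1,13)
D→slot 1; F skipped; G→slot 3; E skipped; B→slot 2; H skipped; C skipped; A skipped.
Profit = 62 + 24 + 44 = 130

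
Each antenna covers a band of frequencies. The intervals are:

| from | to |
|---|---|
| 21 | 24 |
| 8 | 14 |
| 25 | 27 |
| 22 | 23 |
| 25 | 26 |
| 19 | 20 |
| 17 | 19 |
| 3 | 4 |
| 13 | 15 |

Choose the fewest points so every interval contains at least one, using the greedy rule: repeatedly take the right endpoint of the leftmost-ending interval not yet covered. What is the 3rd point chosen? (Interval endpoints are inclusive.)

19

Sorted: [3,4] [8,14] [13,15] [17,19] [19,20] [22,23] [21,24] [25,26] [25,27]
{[3,4]} hit by 4; {[8,14],[13,15]} hit by 14; {[17,19],[19,20]} hit by 19; {[22,23],[21,24]} hit by 23; {[25,26],[25,27]} hit by 26.
Points: 4, 14, 19, 23, 26 (5 total).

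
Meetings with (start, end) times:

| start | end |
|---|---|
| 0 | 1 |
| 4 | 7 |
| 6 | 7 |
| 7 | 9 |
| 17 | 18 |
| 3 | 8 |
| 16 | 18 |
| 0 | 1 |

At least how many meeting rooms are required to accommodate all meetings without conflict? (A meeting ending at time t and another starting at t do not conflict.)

3

Events (time:±→running): 0:+→1 0:+→2 1:-→1 1:-→0 3:+→1 4:+→2 6:+→3 … peak 3.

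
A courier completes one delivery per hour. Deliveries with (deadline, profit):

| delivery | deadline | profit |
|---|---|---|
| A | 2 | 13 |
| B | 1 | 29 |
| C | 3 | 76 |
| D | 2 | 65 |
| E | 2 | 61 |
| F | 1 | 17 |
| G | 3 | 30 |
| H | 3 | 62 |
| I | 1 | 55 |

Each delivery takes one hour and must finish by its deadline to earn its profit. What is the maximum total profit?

203

By profit: C(d3,76), D(d2,65), H(d3,62), E(d2,61), I(d1,55), G(d3,30), B(d1,29), F(d1,17), A(d2,13)
C→slot 3; D→slot 2; H→slot 1; E skipped; I skipped; G skipped; B skipped; F skipped; A skipped.
Profit = 62 + 65 + 76 = 203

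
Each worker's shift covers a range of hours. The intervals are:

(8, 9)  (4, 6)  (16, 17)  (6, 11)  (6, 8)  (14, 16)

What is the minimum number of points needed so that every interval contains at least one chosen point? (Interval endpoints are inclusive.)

Process intervals by earliest right end; each time one isn't hit yet, stab at its right endpoint.
By right end: [4,6]  [6,8]  [8,9]  [6,11]  [14,16]  [16,17]
[4,6] uncovered → point at 6; [8,9] uncovered → point at 9; [14,16] uncovered → point at 16.
Points: 6, 9, 16 (3 total).

3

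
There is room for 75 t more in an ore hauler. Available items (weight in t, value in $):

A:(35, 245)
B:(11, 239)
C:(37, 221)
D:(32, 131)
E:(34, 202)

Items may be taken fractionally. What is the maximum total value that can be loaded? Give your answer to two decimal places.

657.22

Order: B (239/11=21.73) > A (245/35=7.00) > C (221/37=5.97) > E (202/34=5.94) > D (131/32=4.09)
Fill: take B (11 @ 239) → take A (35 @ 245) → take 29/37 of C → 173.22; 75/75 used.
Total value = 657.22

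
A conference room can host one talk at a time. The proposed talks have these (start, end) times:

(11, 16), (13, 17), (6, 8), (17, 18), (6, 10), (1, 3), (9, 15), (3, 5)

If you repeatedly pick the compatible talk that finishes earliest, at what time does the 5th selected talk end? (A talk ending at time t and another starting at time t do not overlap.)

Sorted by end: (1,3)  (3,5)  (6,8)  (6,10)  (9,15)  (11,16)  (13,17)  (17,18)
take (1,3); take (3,5); take (6,8); take (9,15); skip (13,17); take (17,18).
Selected: (1,3) (3,5) (6,8) (9,15) (17,18)

18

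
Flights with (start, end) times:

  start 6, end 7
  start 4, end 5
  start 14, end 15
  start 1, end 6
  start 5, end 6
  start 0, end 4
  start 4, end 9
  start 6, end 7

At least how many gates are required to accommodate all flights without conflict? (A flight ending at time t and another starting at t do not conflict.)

3

starts: [0, 1, 4, 4, 5, 6, 6, 14]
ends:   [4, 5, 6, 6, 7, 7, 9, 15]
s0→1 s1→2 e4→1 s4→2 s4→3  — peak 3.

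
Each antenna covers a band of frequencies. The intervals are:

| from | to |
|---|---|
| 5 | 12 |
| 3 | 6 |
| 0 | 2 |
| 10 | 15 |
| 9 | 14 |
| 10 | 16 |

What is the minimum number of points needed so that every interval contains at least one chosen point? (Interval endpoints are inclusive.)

Sort by right endpoint; whenever an interval is uncovered, place a point at its right end.
Sorted: [0,2] [3,6] [5,12] [9,14] [10,15] [10,16]
{[0,2]} hit by 2; {[3,6],[5,12]} hit by 6; {[9,14],[10,15],[10,16]} hit by 14.
Points: 2, 6, 14 (3 total).

3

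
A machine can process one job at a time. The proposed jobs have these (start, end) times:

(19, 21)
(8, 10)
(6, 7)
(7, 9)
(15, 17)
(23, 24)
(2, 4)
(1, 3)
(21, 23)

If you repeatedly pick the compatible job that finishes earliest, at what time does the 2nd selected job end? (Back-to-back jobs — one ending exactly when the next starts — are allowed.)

Sort by end time and greedily take each interval whose start is ≥ the last chosen end.
By end time: (1,3), (2,4), (6,7), (7,9), (8,10), (15,17), (19,21), (21,23), (23,24).
Pick (1,3); next start ≥ 3 → (6,7); next start ≥ 7 → (7,9); next start ≥ 9 → (15,17); next start ≥ 17 → (19,21); next start ≥ 21 → (21,23); next start ≥ 23 → (23,24).
Selected: (1,3) (6,7) (7,9) (15,17) (19,21) (21,23) (23,24)

7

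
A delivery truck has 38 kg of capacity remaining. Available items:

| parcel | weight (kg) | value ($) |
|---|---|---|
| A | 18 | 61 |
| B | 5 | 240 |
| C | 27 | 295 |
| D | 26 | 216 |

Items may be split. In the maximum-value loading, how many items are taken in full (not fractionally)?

Greedy by value/weight ratio, highest first.
Ratios (sorted): B 48.00, C 10.93, D 8.31, A 3.39
take B (5 @ 240); take C (27 @ 295); take 6/26 of D → 49.85. Capacity used 38/38.
2 item(s) taken whole; one partial (take 6/26 of D).

2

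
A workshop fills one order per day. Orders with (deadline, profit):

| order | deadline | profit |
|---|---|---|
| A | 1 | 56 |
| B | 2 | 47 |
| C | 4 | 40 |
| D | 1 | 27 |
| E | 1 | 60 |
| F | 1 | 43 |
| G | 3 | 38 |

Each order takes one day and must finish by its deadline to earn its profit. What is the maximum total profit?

Sort by profit descending; place each in the latest free slot ≤ its deadline.
Profit order: E=60 A=56 B=47 F=43 C=40 G=38 D=27
Assign: E→slot 1, A skipped, B→slot 2, F skipped, C→slot 4, G→slot 3, D skipped.
Slots: [1:E] [2:B] [3:G] [4:C]
Profit = 60 + 47 + 38 + 40 = 185

185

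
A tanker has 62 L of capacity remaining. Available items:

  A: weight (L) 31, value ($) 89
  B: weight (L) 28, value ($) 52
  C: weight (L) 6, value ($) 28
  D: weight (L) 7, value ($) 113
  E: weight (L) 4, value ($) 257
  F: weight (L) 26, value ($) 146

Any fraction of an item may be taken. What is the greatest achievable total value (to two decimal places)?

Greedy by value/weight ratio, highest first.
Order: E (257/4=64.25) > D (113/7=16.14) > F (146/26=5.62) > C (28/6=4.67) > A (89/31=2.87) > B (52/28=1.86)
Fill: take E (4 @ 257) → take D (7 @ 113) → take F (26 @ 146) → take C (6 @ 28) → take 19/31 of A → 54.55; 62/62 used.
Total value = 598.55

598.55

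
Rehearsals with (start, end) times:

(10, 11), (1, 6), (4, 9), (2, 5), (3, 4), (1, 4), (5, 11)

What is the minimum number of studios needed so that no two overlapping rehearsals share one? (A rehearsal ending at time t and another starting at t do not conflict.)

4

Events (time:±→running): 1:+→1 1:+→2 2:+→3 3:+→4 … peak 4.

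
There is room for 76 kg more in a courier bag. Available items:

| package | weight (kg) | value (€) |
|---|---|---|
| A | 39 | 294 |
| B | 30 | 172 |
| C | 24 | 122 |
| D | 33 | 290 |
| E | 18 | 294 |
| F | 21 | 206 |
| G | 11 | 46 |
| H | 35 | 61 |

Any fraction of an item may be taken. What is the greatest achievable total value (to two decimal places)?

Ratios (sorted): E 16.33, F 9.81, D 8.79, A 7.54, B 5.73, C 5.08, G 4.18, H 1.74
take E (18 @ 294); take F (21 @ 206); take D (33 @ 290); take 4/39 of A → 30.15. Capacity used 76/76.
Total value = 820.15

820.15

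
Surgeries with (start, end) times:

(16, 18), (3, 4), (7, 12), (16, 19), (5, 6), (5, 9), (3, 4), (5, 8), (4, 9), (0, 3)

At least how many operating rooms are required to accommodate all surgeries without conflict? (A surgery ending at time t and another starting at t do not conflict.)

4

Count concurrent intervals with a sweep; the peak is the room count.
starts: [0, 3, 3, 4, 5, 5, 5, 7, 16, 16]
ends:   [3, 4, 4, 6, 8, 9, 9, 12, 18, 19]
s0→1 e3→0 s3→1 s3→2 e4→1 e4→0 s4→1 s5→2 s5→3 s5→4  — peak 4.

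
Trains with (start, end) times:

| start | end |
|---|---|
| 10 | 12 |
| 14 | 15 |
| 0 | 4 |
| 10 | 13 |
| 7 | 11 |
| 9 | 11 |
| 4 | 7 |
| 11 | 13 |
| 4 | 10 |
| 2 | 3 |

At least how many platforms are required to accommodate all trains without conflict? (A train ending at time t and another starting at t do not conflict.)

4

The answer is the maximum number of intervals overlapping at any instant.
Events (time:±→running): 0:+→1 2:+→2 3:-→1 4:-→0 4:+→1 4:+→2 7:-→1 7:+→2 9:+→3 10:-→2 10:+→3 10:+→4 … peak 4.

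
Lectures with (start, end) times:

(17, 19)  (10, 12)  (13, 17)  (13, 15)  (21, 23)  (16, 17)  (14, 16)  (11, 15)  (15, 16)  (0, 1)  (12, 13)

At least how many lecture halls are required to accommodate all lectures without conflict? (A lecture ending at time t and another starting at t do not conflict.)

4

starts: [0, 10, 11, 12, 13, 13, 14, 15, 16, 17, 21]
ends:   [1, 12, 13, 15, 15, 16, 16, 17, 17, 19, 23]
s0→1 e1→0 s10→1 s11→2 e12→1 s12→2 e13→1 s13→2 s13→3 s14→4  — peak 4.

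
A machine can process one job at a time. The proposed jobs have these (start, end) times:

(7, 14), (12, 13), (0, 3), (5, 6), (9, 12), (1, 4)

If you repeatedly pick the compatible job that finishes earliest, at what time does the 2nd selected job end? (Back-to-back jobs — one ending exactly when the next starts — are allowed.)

6

Sorted by end: (0,3)  (1,4)  (5,6)  (9,12)  (12,13)  (7,14)
take (0,3); take (5,6); take (9,12); take (12,13).
Selected: (0,3) (5,6) (9,12) (12,13)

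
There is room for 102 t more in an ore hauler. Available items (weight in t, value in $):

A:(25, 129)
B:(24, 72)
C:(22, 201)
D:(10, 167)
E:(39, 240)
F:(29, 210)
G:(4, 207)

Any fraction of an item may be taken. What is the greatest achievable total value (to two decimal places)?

Greedy by value/weight ratio, highest first.
Ratios (sorted): G 51.75, D 16.70, C 9.14, F 7.24, E 6.15, A 5.16, B 3.00
take G (4 @ 207); take D (10 @ 167); take C (22 @ 201); take F (29 @ 210); take 37/39 of E → 227.69. Capacity used 102/102.
Total value = 1012.69

1012.69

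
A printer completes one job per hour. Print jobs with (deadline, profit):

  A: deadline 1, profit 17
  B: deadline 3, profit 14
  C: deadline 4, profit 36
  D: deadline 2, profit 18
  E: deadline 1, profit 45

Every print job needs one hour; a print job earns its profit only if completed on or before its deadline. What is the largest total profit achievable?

113

Sort by profit descending; place each in the latest free slot ≤ its deadline.
Profit order: E=45 C=36 D=18 A=17 B=14
Assign: E→slot 1, C→slot 4, D→slot 2, A skipped, B→slot 3.
Slots: [1:E] [2:D] [3:B] [4:C]
Profit = 45 + 18 + 14 + 36 = 113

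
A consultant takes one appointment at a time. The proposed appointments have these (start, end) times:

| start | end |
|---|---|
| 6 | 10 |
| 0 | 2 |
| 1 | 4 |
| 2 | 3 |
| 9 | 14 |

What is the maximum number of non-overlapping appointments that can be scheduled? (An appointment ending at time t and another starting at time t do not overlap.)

Sort by end time and greedily take each interval whose start is ≥ the last chosen end.
Sorted by end: (0,2)  (2,3)  (1,4)  (6,10)  (9,14)
take (0,2); take (2,3); take (6,10); skip (9,14).
Selected 3 appointments.

3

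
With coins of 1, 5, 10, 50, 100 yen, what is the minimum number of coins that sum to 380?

7

380 = 3×100 + 1×50 + 3×10
Total coins = 3 + 1 + 3 = 7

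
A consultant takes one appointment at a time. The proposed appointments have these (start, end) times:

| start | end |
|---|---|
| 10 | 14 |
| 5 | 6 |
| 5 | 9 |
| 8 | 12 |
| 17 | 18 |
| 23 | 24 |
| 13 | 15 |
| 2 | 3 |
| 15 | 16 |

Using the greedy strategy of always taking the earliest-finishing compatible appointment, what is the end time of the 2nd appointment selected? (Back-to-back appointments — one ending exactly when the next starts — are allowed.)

Greedy by earliest finish: after sorting by end time, pick each interval compatible with the last pick.
By end time: (2,3), (5,6), (5,9), (8,12), (10,14), (13,15), (15,16), (17,18), (23,24).
Pick (2,3); next start ≥ 3 → (5,6); next start ≥ 6 → (8,12); next start ≥ 12 → (13,15); next start ≥ 15 → (15,16); next start ≥ 16 → (17,18); next start ≥ 18 → (23,24).
Selected: (2,3) (5,6) (8,12) (13,15) (15,16) (17,18) (23,24)

6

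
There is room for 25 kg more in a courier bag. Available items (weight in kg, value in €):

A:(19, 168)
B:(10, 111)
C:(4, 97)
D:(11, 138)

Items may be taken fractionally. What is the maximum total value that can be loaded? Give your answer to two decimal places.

346.00

Greedy by value/weight ratio, highest first.
Ratios (sorted): C 24.25, D 12.55, B 11.10, A 8.84
take C (4 @ 97); take D (11 @ 138); take B (10 @ 111). Capacity used 25/25.
Total value = 346.00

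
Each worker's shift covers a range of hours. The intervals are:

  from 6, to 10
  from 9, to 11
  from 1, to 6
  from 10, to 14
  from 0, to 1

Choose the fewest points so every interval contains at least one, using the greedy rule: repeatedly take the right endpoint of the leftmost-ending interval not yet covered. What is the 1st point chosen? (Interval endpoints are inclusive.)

1

Sorted: [0,1] [1,6] [6,10] [9,11] [10,14]
{[0,1],[1,6]} hit by 1; {[6,10],[9,11],[10,14]} hit by 10.
Points: 1, 10 (2 total).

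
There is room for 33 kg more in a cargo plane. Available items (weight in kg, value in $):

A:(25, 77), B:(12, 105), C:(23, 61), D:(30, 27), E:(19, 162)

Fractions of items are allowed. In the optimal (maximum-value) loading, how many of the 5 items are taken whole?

Greedy by value/weight ratio, highest first.
Ratios (sorted): B 8.75, E 8.53, A 3.08, C 2.65, D 0.90
take B (12 @ 105); take E (19 @ 162); take 2/25 of A → 6.16. Capacity used 33/33.
2 item(s) taken whole; one partial (take 2/25 of A).

2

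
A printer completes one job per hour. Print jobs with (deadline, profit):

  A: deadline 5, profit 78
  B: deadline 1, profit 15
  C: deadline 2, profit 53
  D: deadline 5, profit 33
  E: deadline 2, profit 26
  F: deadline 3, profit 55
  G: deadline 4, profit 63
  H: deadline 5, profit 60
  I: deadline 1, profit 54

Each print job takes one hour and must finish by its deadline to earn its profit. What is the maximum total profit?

Take jobs in profit order; each goes to the latest open slot no later than its deadline.
Profit order: A=78 G=63 H=60 F=55 I=54 C=53 D=33 E=26 B=15
Assign: A→slot 5, G→slot 4, H→slot 3, F→slot 2, I→slot 1, C skipped, D skipped, E skipped, B skipped.
Slots: [1:I] [2:F] [3:H] [4:G] [5:A]
Profit = 54 + 55 + 60 + 63 + 78 = 310

310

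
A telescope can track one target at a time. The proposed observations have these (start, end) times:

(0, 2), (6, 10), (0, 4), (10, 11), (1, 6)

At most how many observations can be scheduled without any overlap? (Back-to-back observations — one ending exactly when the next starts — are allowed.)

Greedy by earliest finish: after sorting by end time, pick each interval compatible with the last pick.
Sorted by end: (0,2)  (0,4)  (1,6)  (6,10)  (10,11)
take (0,2); skip (1,6); take (6,10); take (10,11).
Selected 3 observations.

3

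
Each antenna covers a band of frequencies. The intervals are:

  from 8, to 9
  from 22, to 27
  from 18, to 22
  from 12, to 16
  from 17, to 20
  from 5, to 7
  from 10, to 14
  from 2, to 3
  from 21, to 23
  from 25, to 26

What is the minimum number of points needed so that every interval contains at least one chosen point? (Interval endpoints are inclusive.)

7

Sorted: [2,3] [5,7] [8,9] [10,14] [12,16] [17,20] [18,22] [21,23] [25,26] [22,27]
{[2,3]} hit by 3; {[5,7]} hit by 7; {[8,9]} hit by 9; {[10,14],[12,16]} hit by 14; {[17,20],[18,22]} hit by 20; {[21,23]} hit by 23; {[25,26],[22,27]} hit by 26.
Points: 3, 7, 9, 14, 20, 23, 26 (7 total).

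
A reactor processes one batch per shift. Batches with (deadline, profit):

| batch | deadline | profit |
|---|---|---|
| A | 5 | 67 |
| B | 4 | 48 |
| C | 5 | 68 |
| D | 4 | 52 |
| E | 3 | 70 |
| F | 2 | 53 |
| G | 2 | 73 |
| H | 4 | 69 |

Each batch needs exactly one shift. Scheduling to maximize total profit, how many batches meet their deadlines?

5

Take jobs in profit order; each goes to the latest open slot no later than its deadline.
By profit: G(d2,73), E(d3,70), H(d4,69), C(d5,68), A(d5,67), F(d2,53), D(d4,52), B(d4,48)
G→slot 2; E→slot 3; H→slot 4; C→slot 5; A→slot 1; F skipped; D skipped; B skipped.
5 of 8 scheduled.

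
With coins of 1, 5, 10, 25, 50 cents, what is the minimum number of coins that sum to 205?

Use the largest denomination that fits, subtract, and repeat.
205 = 4×50 + 1×5
Total coins = 4 + 1 = 5

5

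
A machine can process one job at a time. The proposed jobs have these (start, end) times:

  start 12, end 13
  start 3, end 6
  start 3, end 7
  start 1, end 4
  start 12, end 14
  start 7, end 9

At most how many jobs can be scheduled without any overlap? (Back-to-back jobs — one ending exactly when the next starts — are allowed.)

3

Order by finish time; keep every interval that doesn't clash with the previous kept one.
Sorted by end: (1,4)  (3,6)  (3,7)  (7,9)  (12,13)  (12,14)
take (1,4); take (7,9); take (12,13); skip (12,14).
Selected 3 jobs.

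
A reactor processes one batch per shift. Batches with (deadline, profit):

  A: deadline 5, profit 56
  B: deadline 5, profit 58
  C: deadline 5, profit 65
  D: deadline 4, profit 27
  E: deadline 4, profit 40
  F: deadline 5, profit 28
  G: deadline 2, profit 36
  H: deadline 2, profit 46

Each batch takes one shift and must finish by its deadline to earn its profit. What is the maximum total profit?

Sort by profit descending; place each in the latest free slot ≤ its deadline.
By profit: C(d5,65), B(d5,58), A(d5,56), H(d2,46), E(d4,40), G(d2,36), F(d5,28), D(d4,27)
C→slot 5; B→slot 4; A→slot 3; H→slot 2; E→slot 1; G skipped; F skipped; D skipped.
Profit = 40 + 46 + 56 + 58 + 65 = 265

265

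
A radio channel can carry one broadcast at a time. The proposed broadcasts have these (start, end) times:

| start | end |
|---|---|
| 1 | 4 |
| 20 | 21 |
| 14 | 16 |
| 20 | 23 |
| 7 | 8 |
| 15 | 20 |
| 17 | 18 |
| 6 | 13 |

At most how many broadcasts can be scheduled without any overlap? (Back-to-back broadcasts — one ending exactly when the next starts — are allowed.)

5

Order by finish time; keep every interval that doesn't clash with the previous kept one.
Sorted by end: (1,4)  (7,8)  (6,13)  (14,16)  (17,18)  (15,20)  (20,21)  (20,23)
take (1,4); take (7,8); take (14,16); take (17,18); take (20,21); skip (20,23).
Selected 5 broadcasts.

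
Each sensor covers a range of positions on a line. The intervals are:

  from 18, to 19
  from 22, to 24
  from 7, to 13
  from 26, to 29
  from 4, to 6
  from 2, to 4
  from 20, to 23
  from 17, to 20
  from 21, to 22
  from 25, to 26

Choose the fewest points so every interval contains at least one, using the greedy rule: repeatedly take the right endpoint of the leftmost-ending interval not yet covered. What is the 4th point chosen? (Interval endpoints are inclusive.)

22

Process intervals by earliest right end; each time one isn't hit yet, stab at its right endpoint.
Sorted: [2,4] [4,6] [7,13] [18,19] [17,20] [21,22] [20,23] [22,24] [25,26] [26,29]
{[2,4],[4,6]} hit by 4; {[7,13]} hit by 13; {[18,19],[17,20]} hit by 19; {[21,22],[20,23],[22,24]} hit by 22; {[25,26],[26,29]} hit by 26.
Points: 4, 13, 19, 22, 26 (5 total).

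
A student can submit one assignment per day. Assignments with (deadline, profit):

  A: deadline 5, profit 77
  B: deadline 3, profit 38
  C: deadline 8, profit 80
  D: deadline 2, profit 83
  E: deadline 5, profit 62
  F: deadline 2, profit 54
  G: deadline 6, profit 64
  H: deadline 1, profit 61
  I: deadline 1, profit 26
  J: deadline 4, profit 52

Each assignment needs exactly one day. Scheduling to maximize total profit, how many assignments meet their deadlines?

7

Sort by profit descending; place each in the latest free slot ≤ its deadline.
Profit order: D=83 C=80 A=77 G=64 E=62 H=61 F=54 J=52 B=38 I=26
Assign: D→slot 2, C→slot 8, A→slot 5, G→slot 6, E→slot 4, H→slot 1, F skipped, J→slot 3, B skipped, I skipped.
Slots: [1:H] [2:D] [3:J] [4:E] [5:A] [6:G] [8:C]
7 of 10 scheduled.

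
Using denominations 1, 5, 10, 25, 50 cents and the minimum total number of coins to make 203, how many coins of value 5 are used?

0

Greedy: take as many of the largest coin as possible, then repeat with the remainder.
203 − 4×50→3 − 3×1→0
Count of 5: 0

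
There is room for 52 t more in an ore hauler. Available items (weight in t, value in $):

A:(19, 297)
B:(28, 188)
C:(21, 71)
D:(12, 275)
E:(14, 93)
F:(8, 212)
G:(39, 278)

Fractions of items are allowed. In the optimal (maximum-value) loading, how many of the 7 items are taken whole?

3

Ratios (sorted): F 26.50, D 22.92, A 15.63, G 7.13, B 6.71, E 6.64, C 3.38
take F (8 @ 212); take D (12 @ 275); take A (19 @ 297); take 13/39 of G → 92.67. Capacity used 52/52.
3 item(s) taken whole; one partial (take 13/39 of G).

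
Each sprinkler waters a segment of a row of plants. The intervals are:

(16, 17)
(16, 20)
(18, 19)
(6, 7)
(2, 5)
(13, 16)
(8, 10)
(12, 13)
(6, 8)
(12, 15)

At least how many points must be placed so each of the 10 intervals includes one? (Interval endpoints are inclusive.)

Process intervals by earliest right end; each time one isn't hit yet, stab at its right endpoint.
By right end: [2,5]  [6,7]  [6,8]  [8,10]  [12,13]  [12,15]  [13,16]  [16,17]  [18,19]  [16,20]
[2,5] uncovered → point at 5; [6,7] uncovered → point at 7; [8,10] uncovered → point at 10; [12,13] uncovered → point at 13; [16,17] uncovered → point at 17; [18,19] uncovered → point at 19.
Points: 5, 7, 10, 13, 17, 19 (6 total).

6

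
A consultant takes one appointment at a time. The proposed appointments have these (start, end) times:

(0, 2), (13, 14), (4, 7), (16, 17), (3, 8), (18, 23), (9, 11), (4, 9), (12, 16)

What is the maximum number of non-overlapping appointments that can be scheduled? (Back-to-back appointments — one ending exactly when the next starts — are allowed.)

6

Sort by end time and greedily take each interval whose start is ≥ the last chosen end.
By end time: (0,2), (4,7), (3,8), (4,9), (9,11), (13,14), (12,16), (16,17), (18,23).
Pick (0,2); next start ≥ 2 → (4,7); next start ≥ 7 → (9,11); next start ≥ 11 → (13,14); next start ≥ 14 → (16,17); next start ≥ 17 → (18,23).
Selected 6 appointments.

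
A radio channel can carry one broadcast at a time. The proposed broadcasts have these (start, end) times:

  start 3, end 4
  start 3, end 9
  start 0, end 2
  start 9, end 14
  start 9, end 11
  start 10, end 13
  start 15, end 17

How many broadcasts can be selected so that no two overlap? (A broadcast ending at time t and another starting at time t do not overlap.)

4

Sorted by end: (0,2)  (3,4)  (3,9)  (9,11)  (10,13)  (9,14)  (15,17)
take (0,2); take (3,4); take (9,11); take (15,17).
Selected 4 broadcasts.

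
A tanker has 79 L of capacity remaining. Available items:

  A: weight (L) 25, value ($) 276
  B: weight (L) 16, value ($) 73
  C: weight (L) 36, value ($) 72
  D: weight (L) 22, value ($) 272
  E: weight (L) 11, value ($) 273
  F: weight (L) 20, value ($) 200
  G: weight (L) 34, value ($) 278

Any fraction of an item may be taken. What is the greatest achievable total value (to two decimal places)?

1029.18

Sort by value per unit weight and fill in that order.
Ratios (sorted): E 24.82, D 12.36, A 11.04, F 10.00, G 8.18, B 4.56, C 2.00
take E (11 @ 273); take D (22 @ 272); take A (25 @ 276); take F (20 @ 200); take 1/34 of G → 8.18. Capacity used 79/79.
Total value = 1029.18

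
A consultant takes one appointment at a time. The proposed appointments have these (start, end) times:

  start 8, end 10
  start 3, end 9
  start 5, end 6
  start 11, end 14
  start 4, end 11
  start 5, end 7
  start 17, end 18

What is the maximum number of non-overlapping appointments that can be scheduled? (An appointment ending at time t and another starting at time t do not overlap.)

Sort by end time and greedily take each interval whose start is ≥ the last chosen end.
By end time: (5,6), (5,7), (3,9), (8,10), (4,11), (11,14), (17,18).
Pick (5,6); next start ≥ 6 → (8,10); next start ≥ 10 → (11,14); next start ≥ 14 → (17,18).
Selected 4 appointments.

4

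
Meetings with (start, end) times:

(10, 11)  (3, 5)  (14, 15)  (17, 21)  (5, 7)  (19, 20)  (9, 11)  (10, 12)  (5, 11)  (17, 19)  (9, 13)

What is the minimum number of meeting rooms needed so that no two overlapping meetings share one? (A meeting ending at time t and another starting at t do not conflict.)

5

The answer is the maximum number of intervals overlapping at any instant.
starts: [3, 5, 5, 9, 9, 10, 10, 14, 17, 17, 19]
ends:   [5, 7, 11, 11, 11, 12, 13, 15, 19, 20, 21]
s3→1 e5→0 s5→1 s5→2 e7→1 s9→2 s9→3 s10→4 s10→5  — peak 5.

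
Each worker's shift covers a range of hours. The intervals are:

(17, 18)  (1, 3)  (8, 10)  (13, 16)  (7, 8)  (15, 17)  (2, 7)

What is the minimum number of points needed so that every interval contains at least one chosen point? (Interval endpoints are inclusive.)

Process intervals by earliest right end; each time one isn't hit yet, stab at its right endpoint.
By right end: [1,3]  [2,7]  [7,8]  [8,10]  [13,16]  [15,17]  [17,18]
[1,3] uncovered → point at 3; [7,8] uncovered → point at 8; [13,16] uncovered → point at 16; [17,18] uncovered → point at 18.
Points: 3, 8, 16, 18 (4 total).

4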